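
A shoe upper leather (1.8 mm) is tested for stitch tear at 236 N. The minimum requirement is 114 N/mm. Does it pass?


STS = 236 / 1.8 = 131.1 N/mm
Minimum required: 114 N/mm
Passes: Yes


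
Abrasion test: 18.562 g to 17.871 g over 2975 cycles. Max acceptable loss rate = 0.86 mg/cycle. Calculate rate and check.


Loss = 18.562 - 17.871 = 0.691 g
Rate = 0.691 g / 2975 cycles x 1000 = 0.232 mg/cycle
Max = 0.86 mg/cycle
Passes: Yes


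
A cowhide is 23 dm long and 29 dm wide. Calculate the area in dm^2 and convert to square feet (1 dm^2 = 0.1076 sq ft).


667 dm^2
71.77 sq ft


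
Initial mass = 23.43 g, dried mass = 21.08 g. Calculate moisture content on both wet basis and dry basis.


Moisture lost = 23.43 - 21.08 = 2.35 g
Wet basis MC = 2.35 / 23.43 x 100 = 10.0%
Dry basis MC = 2.35 / 21.08 x 100 = 11.1%


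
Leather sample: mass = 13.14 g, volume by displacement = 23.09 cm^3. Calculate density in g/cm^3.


Density = mass / volume
Density = 13.14 / 23.09 = 0.569 g/cm^3


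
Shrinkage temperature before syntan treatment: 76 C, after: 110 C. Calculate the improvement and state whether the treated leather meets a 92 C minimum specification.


Improvement = 110 - 76 = 34 C
Spec check: 110 C >= 92 C? Yes


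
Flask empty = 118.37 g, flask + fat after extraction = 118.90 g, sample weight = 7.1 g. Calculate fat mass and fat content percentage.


Fat mass = 0.53 g
Fat content = 7.5%

Fat mass = 118.90 - 118.37 = 0.53 g
Fat% = 0.53 / 7.1 x 100 = 7.5%


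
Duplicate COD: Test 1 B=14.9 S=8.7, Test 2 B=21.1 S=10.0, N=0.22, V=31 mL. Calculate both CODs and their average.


COD1 = (14.9 - 8.7) x 0.22 x 8000 / 31 = 352.0 mg/L
COD2 = (21.1 - 10.0) x 0.22 x 8000 / 31 = 630.2 mg/L
Average = (352.0 + 630.2) / 2 = 491.1 mg/L


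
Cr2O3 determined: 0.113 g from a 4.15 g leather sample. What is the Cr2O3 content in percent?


2.72%


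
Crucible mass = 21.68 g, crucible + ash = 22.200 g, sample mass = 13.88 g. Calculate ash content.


Ash mass = 0.520 g
Ash content = 3.75%


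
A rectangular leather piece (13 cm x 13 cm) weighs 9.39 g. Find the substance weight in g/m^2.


555.6 g/m^2

Area = 13 x 13 = 169 cm^2
SW = 9.39 / 169 x 10000 = 555.6 g/m^2


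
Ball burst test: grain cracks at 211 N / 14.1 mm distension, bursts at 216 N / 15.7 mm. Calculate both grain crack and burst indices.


Crack index = 15.0 N/mm
Burst index = 13.8 N/mm


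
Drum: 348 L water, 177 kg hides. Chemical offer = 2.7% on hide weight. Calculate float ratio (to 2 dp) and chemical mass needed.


Float ratio = 1.97
Chemical needed = 4.779 kg

Float ratio = 348 / 177 = 1.97
Chemical = 177 x 2.7 / 100 = 4.779 kg


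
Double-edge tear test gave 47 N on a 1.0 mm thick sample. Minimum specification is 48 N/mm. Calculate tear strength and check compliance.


Tear strength = 47.0 N/mm
Compliant: No


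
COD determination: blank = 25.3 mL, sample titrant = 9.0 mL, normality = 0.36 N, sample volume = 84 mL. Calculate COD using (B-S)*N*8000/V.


COD = (25.3 - 9.0) x 0.36 x 8000 / 84
COD = 16.3 x 0.36 x 8000 / 84
COD = 558.9 mg/L


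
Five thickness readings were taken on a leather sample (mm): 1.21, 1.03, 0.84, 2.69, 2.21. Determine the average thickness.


1.60 mm

Sum = 1.21 + 1.03 + 0.84 + 2.69 + 2.21 = 7.98
Average = 7.98 / 5 = 1.60 mm


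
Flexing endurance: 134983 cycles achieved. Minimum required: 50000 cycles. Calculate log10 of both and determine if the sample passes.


log10(134983) = 5.13
log10(50000) = 4.70
Passes: Yes


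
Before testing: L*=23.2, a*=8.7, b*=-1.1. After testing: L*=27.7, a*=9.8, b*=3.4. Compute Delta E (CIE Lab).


dL = 27.7 - 23.2 = 4.5
da = 9.8 - 8.7 = 1.1
db = 3.4 - (-1.1) = 4.5
dE = sqrt((4.5)^2 + (1.1)^2 + (4.5)^2) = 6.46


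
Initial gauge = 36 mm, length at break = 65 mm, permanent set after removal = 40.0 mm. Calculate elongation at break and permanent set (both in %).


Elongation at break = 80.6%
Permanent set = 11.1%

Elongation at break = (65 - 36) / 36 x 100 = 80.6%
Permanent set = (40.0 - 36) / 36 x 100 = 11.1%


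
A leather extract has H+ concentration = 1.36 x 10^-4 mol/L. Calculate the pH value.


pH = -log10[H+]
pH = -log10(1.36 x 10^-4) = 3.87


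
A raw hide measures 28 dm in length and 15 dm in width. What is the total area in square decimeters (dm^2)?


420 dm^2


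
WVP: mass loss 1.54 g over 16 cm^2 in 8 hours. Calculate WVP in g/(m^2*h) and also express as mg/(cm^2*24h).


WVP = 120.31 g/(m^2*h)
Daily rate = 288.75 mg/(cm^2*24h)


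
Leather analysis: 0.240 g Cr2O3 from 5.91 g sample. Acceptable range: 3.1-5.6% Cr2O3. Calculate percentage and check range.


Cr2O3% = 0.240 / 5.91 x 100 = 4.06%
Acceptable range: 3.1 to 5.6%
Within range: Yes


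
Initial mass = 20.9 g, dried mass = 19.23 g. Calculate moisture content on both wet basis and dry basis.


Moisture lost = 20.9 - 19.23 = 1.67 g
Wet basis MC = 1.67 / 20.9 x 100 = 8.0%
Dry basis MC = 1.67 / 19.23 x 100 = 8.7%


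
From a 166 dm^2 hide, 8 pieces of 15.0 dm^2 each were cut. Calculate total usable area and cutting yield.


Usable area = 120.0 dm^2
Yield = 72.3%


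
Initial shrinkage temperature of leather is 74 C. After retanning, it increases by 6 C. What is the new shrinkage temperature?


80 C


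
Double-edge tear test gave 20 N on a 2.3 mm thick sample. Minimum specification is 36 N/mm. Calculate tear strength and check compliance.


Tear strength = 8.7 N/mm
Compliant: No

Tear strength = 20 / 2.3 = 8.7 N/mm
Required minimum = 36 N/mm
Compliant: No


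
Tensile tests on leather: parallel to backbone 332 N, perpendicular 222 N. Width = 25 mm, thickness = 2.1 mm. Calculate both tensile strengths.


Area = 25 x 2.1 = 52.5 mm^2
TS (parallel) = 332 / 52.5 = 6.32 N/mm^2
TS (perpendicular) = 222 / 52.5 = 4.23 N/mm^2


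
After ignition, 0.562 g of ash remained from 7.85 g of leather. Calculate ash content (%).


7.16%


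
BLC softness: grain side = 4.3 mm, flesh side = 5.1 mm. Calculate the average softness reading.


4.70 mm

Average = (4.3 + 5.1) / 2
Average = 4.70 mm


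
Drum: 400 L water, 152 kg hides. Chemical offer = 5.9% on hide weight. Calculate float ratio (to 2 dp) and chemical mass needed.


Float ratio = 400 / 152 = 2.63
Chemical = 152 x 5.9 / 100 = 8.968 kg


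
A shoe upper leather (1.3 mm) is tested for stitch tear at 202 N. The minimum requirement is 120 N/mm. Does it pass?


STS = 202 / 1.3 = 155.4 N/mm
Minimum required: 120 N/mm
Passes: Yes


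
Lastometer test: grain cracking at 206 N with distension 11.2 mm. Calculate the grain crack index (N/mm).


Grain crack index = force / distension
Index = 206 / 11.2 = 18.4 N/mm


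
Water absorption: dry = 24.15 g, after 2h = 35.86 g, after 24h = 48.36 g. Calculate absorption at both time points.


2h absorption = 48.5%
24h absorption = 100.2%


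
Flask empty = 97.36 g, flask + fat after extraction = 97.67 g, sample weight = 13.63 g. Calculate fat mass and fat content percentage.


Fat mass = 97.67 - 97.36 = 0.31 g
Fat% = 0.31 / 13.63 x 100 = 2.3%


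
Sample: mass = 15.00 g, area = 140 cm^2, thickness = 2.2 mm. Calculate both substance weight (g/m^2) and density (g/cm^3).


Substance weight = 1071.4 g/m^2
Density = 0.487 g/cm^3


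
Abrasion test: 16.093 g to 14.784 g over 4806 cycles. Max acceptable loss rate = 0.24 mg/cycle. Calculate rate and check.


Loss = 16.093 - 14.784 = 1.309 g
Rate = 1.309 g / 4806 cycles x 1000 = 0.272 mg/cycle
Max = 0.24 mg/cycle
Passes: No


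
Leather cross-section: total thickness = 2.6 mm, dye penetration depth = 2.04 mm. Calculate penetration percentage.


Penetration% = 2.04 / 2.6 x 100
Penetration = 78.5%


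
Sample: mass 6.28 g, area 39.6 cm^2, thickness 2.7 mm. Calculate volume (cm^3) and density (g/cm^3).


Thickness in cm = 2.7 / 10 = 0.27 cm
Volume = 39.6 x 0.27 = 10.692 cm^3
Density = 6.28 / 10.692 = 0.587 g/cm^3


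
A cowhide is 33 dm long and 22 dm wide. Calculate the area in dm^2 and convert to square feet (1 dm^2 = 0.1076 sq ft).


Area = 33 x 22 = 726 dm^2
Conversion: 726 x 0.1076 = 78.12 sq ft


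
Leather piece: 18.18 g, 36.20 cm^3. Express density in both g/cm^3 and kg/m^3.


0.502 g/cm^3
502 kg/m^3

Density = 18.18 / 36.20 = 0.502 g/cm^3
Convert: 0.502 x 1000 = 502 kg/m^3


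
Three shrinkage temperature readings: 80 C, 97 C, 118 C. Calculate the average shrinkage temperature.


98.3 C

Average = (80 + 97 + 118) / 3
Average = 295 / 3 = 98.3 C


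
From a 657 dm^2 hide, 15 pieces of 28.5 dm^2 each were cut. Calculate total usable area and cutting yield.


Total usable = 15 x 28.5 = 427.5 dm^2
Yield = 427.5 / 657 x 100 = 65.1%


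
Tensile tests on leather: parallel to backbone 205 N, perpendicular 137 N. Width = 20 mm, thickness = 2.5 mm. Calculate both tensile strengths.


Area = 20 x 2.5 = 50.0 mm^2
TS (parallel) = 205 / 50.0 = 4.10 N/mm^2
TS (perpendicular) = 137 / 50.0 = 2.74 N/mm^2


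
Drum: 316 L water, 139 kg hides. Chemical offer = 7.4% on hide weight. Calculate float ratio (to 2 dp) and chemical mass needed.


Float ratio = 2.27
Chemical needed = 10.286 kg

Float ratio = 316 / 139 = 2.27
Chemical = 139 x 7.4 / 100 = 10.286 kg


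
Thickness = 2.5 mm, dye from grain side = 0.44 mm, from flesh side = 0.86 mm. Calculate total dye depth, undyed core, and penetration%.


Total dyed = 0.44 + 0.86 = 1.30 mm
Undyed core = 2.5 - 1.30 = 1.20 mm
Penetration = 1.30 / 2.5 x 100 = 52.0%


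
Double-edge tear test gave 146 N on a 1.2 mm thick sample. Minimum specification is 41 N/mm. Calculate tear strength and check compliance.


Tear strength = 146 / 1.2 = 121.7 N/mm
Required minimum = 41 N/mm
Compliant: Yes


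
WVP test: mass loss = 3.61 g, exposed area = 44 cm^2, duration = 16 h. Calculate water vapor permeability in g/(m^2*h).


51.28 g/(m^2*h)

WVP = mass_loss / (area x time) x 10000
WVP = 3.61 / (44 x 16) x 10000
WVP = 3.61 / 704 x 10000 = 51.28 g/(m^2*h)


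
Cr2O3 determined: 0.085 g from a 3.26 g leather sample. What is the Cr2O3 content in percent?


Cr2O3% = 0.085 / 3.26 x 100
Cr2O3% = 2.61%


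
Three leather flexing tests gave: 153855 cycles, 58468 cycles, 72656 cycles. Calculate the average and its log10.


Average = 94993 cycles
log10 = 4.98

Average = (153855 + 58468 + 72656) / 3 = 94993 cycles
log10(94993) = 4.98


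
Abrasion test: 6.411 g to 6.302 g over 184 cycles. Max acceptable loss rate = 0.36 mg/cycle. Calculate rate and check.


Loss = 6.411 - 6.302 = 0.109 g
Rate = 0.109 g / 184 cycles x 1000 = 0.592 mg/cycle
Max = 0.36 mg/cycle
Passes: No


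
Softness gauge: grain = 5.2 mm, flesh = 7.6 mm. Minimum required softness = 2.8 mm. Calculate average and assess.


Average softness = 6.40 mm
Meets requirement: Yes

Average = (5.2 + 7.6) / 2 = 6.40 mm
Minimum = 2.8 mm
Meets requirement: Yes


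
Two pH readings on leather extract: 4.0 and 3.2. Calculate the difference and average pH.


Difference = |4.0 - 3.2| = 0.8
Average = (4.0 + 3.2) / 2 = 3.60


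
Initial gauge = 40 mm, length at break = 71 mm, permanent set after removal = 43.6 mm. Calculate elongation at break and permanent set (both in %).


Elongation at break = (71 - 40) / 40 x 100 = 77.5%
Permanent set = (43.6 - 40) / 40 x 100 = 9.0%


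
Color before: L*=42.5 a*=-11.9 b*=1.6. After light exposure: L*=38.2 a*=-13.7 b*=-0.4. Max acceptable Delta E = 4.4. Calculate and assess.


dL = -4.3, da = -1.8, db = -2.0
dE = sqrt((-4.3)^2 + (-1.8)^2 + (-2.0)^2) = 5.07
Max = 4.4
Passes: No


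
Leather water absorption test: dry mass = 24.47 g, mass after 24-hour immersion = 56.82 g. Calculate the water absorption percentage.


132.2%


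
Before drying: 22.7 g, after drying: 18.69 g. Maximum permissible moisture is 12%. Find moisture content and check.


Moisture content = 17.7%
Acceptable: No

MC = (22.7 - 18.69) / 22.7 x 100 = 17.7%
Maximum: 12%
Acceptable: No


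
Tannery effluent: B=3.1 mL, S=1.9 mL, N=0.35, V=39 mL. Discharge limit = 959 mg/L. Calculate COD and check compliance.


COD = 86.2 mg/L
Compliant: Yes


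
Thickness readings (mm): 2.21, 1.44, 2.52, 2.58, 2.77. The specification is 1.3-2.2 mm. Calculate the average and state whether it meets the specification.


Sum = 11.52
Average = 11.52 / 5 = 2.30 mm
Specification range: 1.3 to 2.2 mm
Within spec: No


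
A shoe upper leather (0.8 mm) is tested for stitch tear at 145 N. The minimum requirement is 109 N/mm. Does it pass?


STS = 145 / 0.8 = 181.3 N/mm
Minimum required: 109 N/mm
Passes: Yes


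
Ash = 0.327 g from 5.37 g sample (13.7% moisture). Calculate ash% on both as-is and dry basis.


As-is ash = 6.09%
Dry-basis ash = 7.06%

As-is ash% = 0.327 / 5.37 x 100 = 6.09%
Dry mass = 5.37 x (100 - 13.7) / 100 = 4.63431 g
Dry-basis ash% = 0.327 / 4.63431 x 100 = 7.06%


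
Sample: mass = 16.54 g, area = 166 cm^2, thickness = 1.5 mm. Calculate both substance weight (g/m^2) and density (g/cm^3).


SW = 16.54 / 166 x 10000 = 996.4 g/m^2
Volume = 166 x 1.5 / 10 = 24.90 cm^3
Density = 16.54 / 24.90 = 0.664 g/cm^3


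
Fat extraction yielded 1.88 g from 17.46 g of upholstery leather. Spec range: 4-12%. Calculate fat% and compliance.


Fat% = 1.88 / 17.46 x 100 = 10.8%
Spec range: 4-12%
Compliant: Yes


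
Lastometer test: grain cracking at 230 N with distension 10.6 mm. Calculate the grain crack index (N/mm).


21.7 N/mm


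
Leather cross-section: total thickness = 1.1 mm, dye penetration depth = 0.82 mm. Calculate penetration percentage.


Penetration% = 0.82 / 1.1 x 100
Penetration = 74.5%


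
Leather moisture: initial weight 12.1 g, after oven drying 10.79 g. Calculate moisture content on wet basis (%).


Moisture = 12.1 - 10.79 = 1.31 g
MC = 1.31 / 12.1 x 100 = 10.8%


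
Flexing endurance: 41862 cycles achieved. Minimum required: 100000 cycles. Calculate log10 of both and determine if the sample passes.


log10(41862) = 4.62
log10(100000) = 5.00
Passes: No


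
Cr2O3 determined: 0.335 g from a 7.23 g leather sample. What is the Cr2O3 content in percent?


4.63%


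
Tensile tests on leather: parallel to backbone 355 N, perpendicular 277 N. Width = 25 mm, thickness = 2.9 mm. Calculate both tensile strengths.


Parallel = 4.90 N/mm^2
Perpendicular = 3.82 N/mm^2

Area = 25 x 2.9 = 72.5 mm^2
TS (parallel) = 355 / 72.5 = 4.90 N/mm^2
TS (perpendicular) = 277 / 72.5 = 3.82 N/mm^2


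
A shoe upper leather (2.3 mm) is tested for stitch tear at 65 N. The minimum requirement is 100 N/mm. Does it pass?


STS = 65 / 2.3 = 28.3 N/mm
Minimum required: 100 N/mm
Passes: No


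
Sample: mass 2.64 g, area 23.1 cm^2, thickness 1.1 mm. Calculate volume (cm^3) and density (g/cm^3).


Thickness in cm = 1.1 / 10 = 0.11 cm
Volume = 23.1 x 0.11 = 2.541 cm^3
Density = 2.64 / 2.541 = 1.039 g/cm^3


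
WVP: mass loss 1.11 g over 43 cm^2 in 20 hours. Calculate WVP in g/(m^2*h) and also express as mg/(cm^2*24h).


WVP = 1.11 / (43 x 20) x 10000 = 12.91 g/(m^2*h)
Mass loss in mg = 1.11 x 1000 = 1110 mg
Per cm^2 per 24h in mg: 1110 x 24 / (43 x 20) = 26640 / 860 = 30.98 mg/(cm^2*24h)


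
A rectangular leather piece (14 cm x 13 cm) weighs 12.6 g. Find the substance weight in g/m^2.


692.3 g/m^2


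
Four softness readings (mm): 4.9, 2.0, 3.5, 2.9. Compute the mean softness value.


3.33 mm

Sum = 4.9 + 2.0 + 3.5 + 2.9
Mean = 13.3 / 4 = 3.33 mm


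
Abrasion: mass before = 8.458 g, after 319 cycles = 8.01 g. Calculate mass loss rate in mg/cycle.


1.404 mg/cycle


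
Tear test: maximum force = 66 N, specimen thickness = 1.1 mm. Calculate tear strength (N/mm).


Tear strength = force / thickness
Tear = 66 / 1.1 = 60.0 N/mm


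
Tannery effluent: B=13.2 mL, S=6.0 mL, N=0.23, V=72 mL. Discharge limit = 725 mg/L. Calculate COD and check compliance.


COD = 184.0 mg/L
Compliant: Yes

COD = (13.2 - 6.0) x 0.23 x 8000 / 72 = 184.0 mg/L
Limit: 725 mg/L
Compliant: Yes


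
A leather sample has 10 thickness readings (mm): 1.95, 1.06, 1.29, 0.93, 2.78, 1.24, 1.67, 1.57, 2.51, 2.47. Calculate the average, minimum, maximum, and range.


Sum = 17.47
Average = 17.47 / 10 = 1.75 mm
Minimum = 0.93 mm
Maximum = 2.78 mm
Range = 2.78 - 0.93 = 1.85 mm


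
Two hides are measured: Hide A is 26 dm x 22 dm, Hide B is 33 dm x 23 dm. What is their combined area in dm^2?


1331 dm^2

Hide A area = 26 x 22 = 572 dm^2
Hide B area = 33 x 23 = 759 dm^2
Total = 572 + 759 = 1331 dm^2


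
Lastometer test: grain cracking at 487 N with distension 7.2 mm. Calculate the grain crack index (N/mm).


67.6 N/mm


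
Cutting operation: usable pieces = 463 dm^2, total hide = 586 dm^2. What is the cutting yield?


79.0%


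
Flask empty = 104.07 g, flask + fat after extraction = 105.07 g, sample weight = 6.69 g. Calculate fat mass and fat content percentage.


Fat mass = 105.07 - 104.07 = 1.00 g
Fat% = 1.00 / 6.69 x 100 = 14.9%


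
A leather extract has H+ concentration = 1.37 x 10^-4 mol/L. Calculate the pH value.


pH = -log10[H+]
pH = -log10(1.37 x 10^-4) = 3.86


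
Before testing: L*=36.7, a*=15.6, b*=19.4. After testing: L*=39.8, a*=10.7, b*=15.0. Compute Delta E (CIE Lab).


Delta E = 7.28

dL = 39.8 - 36.7 = 3.1
da = 10.7 - 15.6 = -4.9
db = 15.0 - 19.4 = -4.4
dE = sqrt((3.1)^2 + (-4.9)^2 + (-4.4)^2) = 7.28


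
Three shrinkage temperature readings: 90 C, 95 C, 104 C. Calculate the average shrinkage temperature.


Average = (90 + 95 + 104) / 3
Average = 289 / 3 = 96.3 C


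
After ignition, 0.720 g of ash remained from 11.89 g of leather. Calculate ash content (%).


6.06%

Ash% = 0.720 / 11.89 x 100
Ash% = 6.06%


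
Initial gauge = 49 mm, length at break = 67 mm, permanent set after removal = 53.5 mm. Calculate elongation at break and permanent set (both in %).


Elongation at break = 36.7%
Permanent set = 9.2%

Elongation at break = (67 - 49) / 49 x 100 = 36.7%
Permanent set = (53.5 - 49) / 49 x 100 = 9.2%


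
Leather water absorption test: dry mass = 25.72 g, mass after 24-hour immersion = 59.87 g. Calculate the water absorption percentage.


132.8%

Water absorbed = 59.87 - 25.72 = 34.15 g
WA% = 34.15 / 25.72 x 100 = 132.8%


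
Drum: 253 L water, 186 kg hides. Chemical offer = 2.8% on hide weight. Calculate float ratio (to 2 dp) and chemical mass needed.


Float ratio = 253 / 186 = 1.36
Chemical = 186 x 2.8 / 100 = 5.208 kg


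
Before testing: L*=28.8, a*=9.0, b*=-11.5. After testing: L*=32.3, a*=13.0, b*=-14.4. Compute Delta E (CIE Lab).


Delta E = 6.05

dL = 32.3 - 28.8 = 3.5
da = 13.0 - 9.0 = 4.0
db = -14.4 - (-11.5) = -2.9
dE = sqrt((3.5)^2 + (4.0)^2 + (-2.9)^2) = 6.05


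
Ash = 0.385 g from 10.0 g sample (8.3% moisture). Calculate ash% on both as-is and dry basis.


As-is ash = 3.85%
Dry-basis ash = 4.20%

As-is ash% = 0.385 / 10.0 x 100 = 3.85%
Dry mass = 10.0 x (100 - 8.3) / 100 = 9.17 g
Dry-basis ash% = 0.385 / 9.17 x 100 = 4.20%


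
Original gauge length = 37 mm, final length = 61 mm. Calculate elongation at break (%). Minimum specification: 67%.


Elongation = 64.9%
Meets spec: No

Extension = 61 - 37 = 24 mm
Elongation = 24 / 37 x 100 = 64.9%
Minimum required: 67%
Meets specification: No


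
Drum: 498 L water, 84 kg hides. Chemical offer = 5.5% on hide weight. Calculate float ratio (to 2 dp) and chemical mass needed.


Float ratio = 5.93
Chemical needed = 4.62 kg


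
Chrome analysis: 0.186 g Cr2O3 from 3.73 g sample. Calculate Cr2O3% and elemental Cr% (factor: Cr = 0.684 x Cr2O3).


Cr2O3% = 0.186 / 3.73 x 100 = 4.99%
Cr% = 4.99 x 0.684 = 3.41%


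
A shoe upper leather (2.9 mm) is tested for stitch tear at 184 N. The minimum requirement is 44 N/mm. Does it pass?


STS = 63.4 N/mm
Passes: Yes

STS = 184 / 2.9 = 63.4 N/mm
Minimum required: 44 N/mm
Passes: Yes


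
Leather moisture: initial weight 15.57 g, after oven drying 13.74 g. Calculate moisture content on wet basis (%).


11.8%

Moisture = 15.57 - 13.74 = 1.83 g
MC = 1.83 / 15.57 x 100 = 11.8%


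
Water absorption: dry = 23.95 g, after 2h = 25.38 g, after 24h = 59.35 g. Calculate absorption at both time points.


2h absorption = 6.0%
24h absorption = 147.8%


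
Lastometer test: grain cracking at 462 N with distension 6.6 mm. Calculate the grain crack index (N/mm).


70.0 N/mm

Grain crack index = force / distension
Index = 462 / 6.6 = 70.0 N/mm


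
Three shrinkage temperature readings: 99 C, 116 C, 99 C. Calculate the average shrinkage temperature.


Average = (99 + 116 + 99) / 3
Average = 314 / 3 = 104.7 C


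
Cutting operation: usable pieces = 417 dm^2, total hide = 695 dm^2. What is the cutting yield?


Yield = usable / total x 100
Yield = 417 / 695 x 100 = 60.0%


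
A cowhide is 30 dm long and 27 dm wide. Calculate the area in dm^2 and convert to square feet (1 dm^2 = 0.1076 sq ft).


810 dm^2
87.16 sq ft

Area = 30 x 27 = 810 dm^2
Conversion: 810 x 0.1076 = 87.16 sq ft


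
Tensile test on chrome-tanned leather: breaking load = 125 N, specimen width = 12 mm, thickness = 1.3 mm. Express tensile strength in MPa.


Cross-section = 12 x 1.3 = 15.6 mm^2
TS = 125 / 15.6 = 8.01 MPa
(1 N/mm^2 = 1 MPa)


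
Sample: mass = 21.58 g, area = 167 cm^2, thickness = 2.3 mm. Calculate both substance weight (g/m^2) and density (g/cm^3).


Substance weight = 1292.2 g/m^2
Density = 0.562 g/cm^3

SW = 21.58 / 167 x 10000 = 1292.2 g/m^2
Volume = 167 x 2.3 / 10 = 38.41 cm^3
Density = 21.58 / 38.41 = 0.562 g/cm^3


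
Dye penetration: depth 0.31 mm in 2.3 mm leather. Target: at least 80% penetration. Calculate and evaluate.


Penetration = 13.5%
Meets target: No

Penetration = 0.31 / 2.3 x 100 = 13.5%
Target: 80%
Meets target: No


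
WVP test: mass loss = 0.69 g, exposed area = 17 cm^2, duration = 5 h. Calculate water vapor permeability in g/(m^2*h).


WVP = mass_loss / (area x time) x 10000
WVP = 0.69 / (17 x 5) x 10000
WVP = 0.69 / 85 x 10000 = 81.18 g/(m^2*h)


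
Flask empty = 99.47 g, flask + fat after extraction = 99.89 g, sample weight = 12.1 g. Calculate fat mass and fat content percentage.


Fat mass = 0.42 g
Fat content = 3.5%

Fat mass = 99.89 - 99.47 = 0.42 g
Fat% = 0.42 / 12.1 x 100 = 3.5%


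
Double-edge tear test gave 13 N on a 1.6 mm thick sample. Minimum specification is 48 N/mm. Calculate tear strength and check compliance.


Tear strength = 8.1 N/mm
Compliant: No

Tear strength = 13 / 1.6 = 8.1 N/mm
Required minimum = 48 N/mm
Compliant: No


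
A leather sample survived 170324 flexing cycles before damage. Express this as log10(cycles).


log10(170324) = 5.23


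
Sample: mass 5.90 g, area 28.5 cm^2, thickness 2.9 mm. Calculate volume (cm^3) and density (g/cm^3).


Volume = 8.265 cm^3
Density = 0.714 g/cm^3


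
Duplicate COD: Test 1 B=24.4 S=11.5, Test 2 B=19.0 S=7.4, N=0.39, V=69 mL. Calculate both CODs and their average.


COD1 = 583.3 mg/L
COD2 = 524.5 mg/L
Average = 553.9 mg/L

COD1 = (24.4 - 11.5) x 0.39 x 8000 / 69 = 583.3 mg/L
COD2 = (19.0 - 7.4) x 0.39 x 8000 / 69 = 524.5 mg/L
Average = (583.3 + 524.5) / 2 = 553.9 mg/L


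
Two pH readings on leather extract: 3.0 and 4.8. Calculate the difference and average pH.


Difference = 1.8
Average pH = 3.90

Difference = |3.0 - 4.8| = 1.8
Average = (3.0 + 4.8) / 2 = 3.90


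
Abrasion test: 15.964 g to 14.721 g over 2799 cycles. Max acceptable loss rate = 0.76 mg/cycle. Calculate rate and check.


Rate = 0.444 mg/cycle
Passes: Yes


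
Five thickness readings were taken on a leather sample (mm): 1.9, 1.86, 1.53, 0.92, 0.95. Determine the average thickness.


Sum = 1.9 + 1.86 + 1.53 + 0.92 + 0.95 = 7.16
Average = 7.16 / 5 = 1.43 mm


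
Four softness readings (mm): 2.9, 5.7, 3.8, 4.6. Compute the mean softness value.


Sum = 2.9 + 5.7 + 3.8 + 4.6
Mean = 17.0 / 4 = 4.25 mm


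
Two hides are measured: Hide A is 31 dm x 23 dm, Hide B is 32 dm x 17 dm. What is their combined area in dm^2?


Hide A area = 31 x 23 = 713 dm^2
Hide B area = 32 x 17 = 544 dm^2
Total = 713 + 544 = 1257 dm^2


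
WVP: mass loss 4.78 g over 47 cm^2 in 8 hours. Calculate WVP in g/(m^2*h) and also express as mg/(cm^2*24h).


WVP = 4.78 / (47 x 8) x 10000 = 127.13 g/(m^2*h)
Mass loss in mg = 4.78 x 1000 = 4780 mg
Per cm^2 per 24h in mg: 4780 x 24 / (47 x 8) = 114720 / 376 = 305.11 mg/(cm^2*24h)


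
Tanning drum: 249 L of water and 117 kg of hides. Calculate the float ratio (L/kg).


Float ratio = water / hide weight
Ratio = 249 / 117 = 2.1


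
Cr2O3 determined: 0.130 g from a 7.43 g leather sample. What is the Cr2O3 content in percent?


1.75%

Cr2O3% = 0.130 / 7.43 x 100
Cr2O3% = 1.75%


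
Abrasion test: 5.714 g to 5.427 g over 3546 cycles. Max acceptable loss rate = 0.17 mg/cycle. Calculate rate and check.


Rate = 0.081 mg/cycle
Passes: Yes

Loss = 5.714 - 5.427 = 0.287 g
Rate = 0.287 g / 3546 cycles x 1000 = 0.081 mg/cycle
Max = 0.17 mg/cycle
Passes: Yes


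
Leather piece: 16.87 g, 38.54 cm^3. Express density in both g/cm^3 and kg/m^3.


0.438 g/cm^3
438 kg/m^3

Density = 16.87 / 38.54 = 0.438 g/cm^3
Convert: 0.438 x 1000 = 438 kg/m^3


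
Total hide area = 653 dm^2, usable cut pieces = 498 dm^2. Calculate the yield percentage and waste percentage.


Yield = 76.3%
Waste = 23.7%

Yield = 498 / 653 x 100 = 76.3%
Waste = 653 - 498 = 155 dm^2
Waste% = 100 - 76.3 = 23.7%


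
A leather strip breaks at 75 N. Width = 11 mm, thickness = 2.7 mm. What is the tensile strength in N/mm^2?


2.53 N/mm^2

Cross-sectional area = 11 x 2.7 = 29.7 mm^2
Tensile strength = 75 / 29.7 = 2.53 N/mm^2


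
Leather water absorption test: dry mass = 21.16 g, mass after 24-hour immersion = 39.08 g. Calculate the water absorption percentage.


Water absorbed = 39.08 - 21.16 = 17.92 g
WA% = 17.92 / 21.16 x 100 = 84.7%


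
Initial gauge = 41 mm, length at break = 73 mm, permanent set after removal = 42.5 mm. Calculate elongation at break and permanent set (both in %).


Elongation at break = (73 - 41) / 41 x 100 = 78.0%
Permanent set = (42.5 - 41) / 41 x 100 = 3.7%


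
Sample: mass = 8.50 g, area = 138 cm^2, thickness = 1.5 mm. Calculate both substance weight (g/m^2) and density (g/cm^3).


Substance weight = 615.9 g/m^2
Density = 0.411 g/cm^3


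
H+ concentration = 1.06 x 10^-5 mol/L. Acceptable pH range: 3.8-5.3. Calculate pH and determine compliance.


pH = -log10(1.06 x 10^-5) = 4.97
Range: 3.8 to 5.3
Compliant: Yes


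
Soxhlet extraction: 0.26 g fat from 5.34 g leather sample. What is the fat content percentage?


4.9%

Fat content = 0.26 / 5.34 x 100
Fat = 4.9%


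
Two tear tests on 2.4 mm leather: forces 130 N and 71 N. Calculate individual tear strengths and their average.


Tear 1 = 54.2 N/mm
Tear 2 = 29.6 N/mm
Average = 41.9 N/mm

Tear 1 = 130 / 2.4 = 54.2 N/mm
Tear 2 = 71 / 2.4 = 29.6 N/mm
Average = (54.2 + 29.6) / 2 = 41.9 N/mm


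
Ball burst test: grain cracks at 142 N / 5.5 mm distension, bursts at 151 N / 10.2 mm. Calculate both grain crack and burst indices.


Crack index = 142 / 5.5 = 25.8 N/mm
Burst index = 151 / 10.2 = 14.8 N/mm


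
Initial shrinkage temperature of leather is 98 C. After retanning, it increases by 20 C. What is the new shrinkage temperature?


New Ts = 98 + 20 = 118 C


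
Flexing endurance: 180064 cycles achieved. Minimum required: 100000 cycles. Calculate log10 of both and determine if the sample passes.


Achieved: log10 = 5.26
Required: log10 = 5.00
Passes: Yes


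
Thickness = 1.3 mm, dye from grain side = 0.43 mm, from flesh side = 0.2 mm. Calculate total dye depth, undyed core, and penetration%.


Total dyed = 0.63 mm
Undyed core = 0.67 mm
Penetration = 48.5%


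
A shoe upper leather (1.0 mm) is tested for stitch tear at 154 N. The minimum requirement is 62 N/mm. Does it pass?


STS = 154 / 1.0 = 154.0 N/mm
Minimum required: 62 N/mm
Passes: Yes


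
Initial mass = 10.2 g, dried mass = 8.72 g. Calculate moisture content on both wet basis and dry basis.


Moisture lost = 10.2 - 8.72 = 1.48 g
Wet basis MC = 1.48 / 10.2 x 100 = 14.5%
Dry basis MC = 1.48 / 8.72 x 100 = 17.0%


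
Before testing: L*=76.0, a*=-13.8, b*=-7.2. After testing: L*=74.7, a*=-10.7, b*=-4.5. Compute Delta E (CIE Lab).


dL = 74.7 - 76.0 = -1.3
da = -10.7 - (-13.8) = 3.1
db = -4.5 - (-7.2) = 2.7
dE = sqrt((-1.3)^2 + (3.1)^2 + (2.7)^2) = 4.31


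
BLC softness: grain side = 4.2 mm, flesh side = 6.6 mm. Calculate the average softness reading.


5.40 mm


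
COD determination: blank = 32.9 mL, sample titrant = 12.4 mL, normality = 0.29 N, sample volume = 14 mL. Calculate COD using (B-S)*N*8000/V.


COD = (32.9 - 12.4) x 0.29 x 8000 / 14
COD = 20.5 x 0.29 x 8000 / 14
COD = 3397.1 mg/L


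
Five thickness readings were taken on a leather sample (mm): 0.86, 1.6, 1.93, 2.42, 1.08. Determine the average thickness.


1.58 mm

Sum = 0.86 + 1.6 + 1.93 + 2.42 + 1.08 = 7.89
Average = 7.89 / 5 = 1.58 mm


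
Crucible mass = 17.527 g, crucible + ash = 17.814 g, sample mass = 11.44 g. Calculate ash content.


Ash mass = 0.287 g
Ash content = 2.51%


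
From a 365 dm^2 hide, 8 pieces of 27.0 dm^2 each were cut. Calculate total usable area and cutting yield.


Usable area = 216.0 dm^2
Yield = 59.2%


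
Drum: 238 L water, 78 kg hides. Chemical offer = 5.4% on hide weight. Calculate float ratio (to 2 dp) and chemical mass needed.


Float ratio = 238 / 78 = 3.05
Chemical = 78 x 5.4 / 100 = 4.212 kg


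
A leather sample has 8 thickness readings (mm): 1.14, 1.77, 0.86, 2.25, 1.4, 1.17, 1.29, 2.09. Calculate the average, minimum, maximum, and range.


Average = 1.50 mm
Min = 0.86 mm
Max = 2.25 mm
Range = 1.39 mm

Sum = 11.97
Average = 11.97 / 8 = 1.50 mm
Minimum = 0.86 mm
Maximum = 2.25 mm
Range = 2.25 - 0.86 = 1.39 mm


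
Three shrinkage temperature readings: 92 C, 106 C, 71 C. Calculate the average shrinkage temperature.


89.7 C

Average = (92 + 106 + 71) / 3
Average = 269 / 3 = 89.7 C


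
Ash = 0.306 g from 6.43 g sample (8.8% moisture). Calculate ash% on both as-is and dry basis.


As-is ash% = 0.306 / 6.43 x 100 = 4.76%
Dry mass = 6.43 x (100 - 8.8) / 100 = 5.86416 g
Dry-basis ash% = 0.306 / 5.86416 x 100 = 5.22%


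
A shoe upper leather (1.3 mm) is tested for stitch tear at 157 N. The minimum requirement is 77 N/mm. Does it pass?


STS = 120.8 N/mm
Passes: Yes


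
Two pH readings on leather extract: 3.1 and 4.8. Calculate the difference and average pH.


Difference = 1.7
Average pH = 3.95


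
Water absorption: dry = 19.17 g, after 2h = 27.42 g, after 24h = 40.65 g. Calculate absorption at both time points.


WA (2h) = (27.42 - 19.17) / 19.17 x 100 = 43.0%
WA (24h) = (40.65 - 19.17) / 19.17 x 100 = 112.1%


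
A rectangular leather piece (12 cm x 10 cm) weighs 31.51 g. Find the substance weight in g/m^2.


2625.8 g/m^2


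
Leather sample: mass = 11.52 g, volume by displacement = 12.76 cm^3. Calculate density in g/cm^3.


0.903 g/cm^3

Density = mass / volume
Density = 11.52 / 12.76 = 0.903 g/cm^3


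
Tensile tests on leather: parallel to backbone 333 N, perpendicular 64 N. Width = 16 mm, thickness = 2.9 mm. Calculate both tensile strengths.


Area = 16 x 2.9 = 46.4 mm^2
TS (parallel) = 333 / 46.4 = 7.18 N/mm^2
TS (perpendicular) = 64 / 46.4 = 1.38 N/mm^2


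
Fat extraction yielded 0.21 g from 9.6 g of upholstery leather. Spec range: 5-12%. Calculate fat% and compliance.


Fat% = 0.21 / 9.6 x 100 = 2.2%
Spec range: 5-12%
Compliant: No


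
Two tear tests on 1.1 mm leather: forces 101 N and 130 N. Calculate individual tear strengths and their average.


Tear 1 = 101 / 1.1 = 91.8 N/mm
Tear 2 = 130 / 1.1 = 118.2 N/mm
Average = (91.8 + 118.2) / 2 = 105.0 N/mm


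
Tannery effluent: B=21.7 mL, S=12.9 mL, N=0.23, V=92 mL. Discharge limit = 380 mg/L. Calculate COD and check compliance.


COD = (21.7 - 12.9) x 0.23 x 8000 / 92 = 176.0 mg/L
Limit: 380 mg/L
Compliant: Yes


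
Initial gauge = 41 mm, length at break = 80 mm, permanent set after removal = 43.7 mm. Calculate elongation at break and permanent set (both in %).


Elongation at break = (80 - 41) / 41 x 100 = 95.1%
Permanent set = (43.7 - 41) / 41 x 100 = 6.6%


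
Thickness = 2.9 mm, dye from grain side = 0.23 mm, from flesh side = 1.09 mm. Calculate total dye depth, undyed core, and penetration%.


Total dyed = 0.23 + 1.09 = 1.32 mm
Undyed core = 2.9 - 1.32 = 1.58 mm
Penetration = 1.32 / 2.9 x 100 = 45.5%


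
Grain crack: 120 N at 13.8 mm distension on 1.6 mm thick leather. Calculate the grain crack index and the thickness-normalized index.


Crack index = 120 / 13.8 = 8.7 N/mm
Normalized = 8.7 / 1.6 = 5.4 N/mm per mm


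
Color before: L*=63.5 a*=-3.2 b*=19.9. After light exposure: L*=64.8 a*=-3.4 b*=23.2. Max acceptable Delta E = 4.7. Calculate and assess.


dL = 1.3, da = -0.2, db = 3.3
dE = sqrt((1.3)^2 + (-0.2)^2 + (3.3)^2) = 3.55
Max = 4.7
Passes: Yes


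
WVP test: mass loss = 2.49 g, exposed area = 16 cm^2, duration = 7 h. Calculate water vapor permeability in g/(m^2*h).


222.32 g/(m^2*h)


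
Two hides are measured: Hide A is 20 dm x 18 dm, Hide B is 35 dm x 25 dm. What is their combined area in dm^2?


1235 dm^2

Hide A area = 20 x 18 = 360 dm^2
Hide B area = 35 x 25 = 875 dm^2
Total = 360 + 875 = 1235 dm^2


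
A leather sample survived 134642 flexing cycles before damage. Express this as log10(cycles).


5.13


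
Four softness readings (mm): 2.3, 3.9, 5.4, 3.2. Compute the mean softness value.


3.70 mm

Sum = 2.3 + 3.9 + 5.4 + 3.2
Mean = 14.8 / 4 = 3.70 mm


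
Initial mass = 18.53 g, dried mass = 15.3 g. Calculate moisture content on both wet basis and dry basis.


Wet basis = 17.4%
Dry basis = 21.1%

Moisture lost = 18.53 - 15.3 = 3.23 g
Wet basis MC = 3.23 / 18.53 x 100 = 17.4%
Dry basis MC = 3.23 / 15.3 x 100 = 21.1%


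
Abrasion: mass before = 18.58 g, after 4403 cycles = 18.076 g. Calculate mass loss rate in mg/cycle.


0.114 mg/cycle


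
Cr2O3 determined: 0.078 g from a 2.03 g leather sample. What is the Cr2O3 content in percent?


3.84%

Cr2O3% = 0.078 / 2.03 x 100
Cr2O3% = 3.84%


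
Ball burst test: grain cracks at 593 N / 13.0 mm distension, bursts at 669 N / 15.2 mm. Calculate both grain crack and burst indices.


Crack index = 45.6 N/mm
Burst index = 44.0 N/mm


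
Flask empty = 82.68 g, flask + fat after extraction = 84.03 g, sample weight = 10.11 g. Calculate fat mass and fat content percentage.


Fat mass = 84.03 - 82.68 = 1.35 g
Fat% = 1.35 / 10.11 x 100 = 13.4%


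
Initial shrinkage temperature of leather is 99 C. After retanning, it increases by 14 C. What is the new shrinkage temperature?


New Ts = 99 + 14 = 113 C


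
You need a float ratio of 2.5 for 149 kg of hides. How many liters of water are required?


Water = hide weight x target ratio
Water = 149 x 2.5 = 372.5 L


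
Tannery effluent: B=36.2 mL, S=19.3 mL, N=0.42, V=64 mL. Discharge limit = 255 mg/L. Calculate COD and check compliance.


COD = 887.3 mg/L
Compliant: No


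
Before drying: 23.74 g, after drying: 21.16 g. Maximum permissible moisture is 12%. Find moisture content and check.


Moisture content = 10.9%
Acceptable: Yes


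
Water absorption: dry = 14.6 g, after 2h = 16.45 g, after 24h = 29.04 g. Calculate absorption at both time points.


2h absorption = 12.7%
24h absorption = 98.9%


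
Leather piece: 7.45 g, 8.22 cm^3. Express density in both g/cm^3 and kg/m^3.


Density = 7.45 / 8.22 = 0.906 g/cm^3
Convert: 0.906 x 1000 = 906 kg/m^3


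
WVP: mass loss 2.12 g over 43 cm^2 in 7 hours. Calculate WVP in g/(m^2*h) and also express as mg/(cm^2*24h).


WVP = 2.12 / (43 x 7) x 10000 = 70.43 g/(m^2*h)
Mass loss in mg = 2.12 x 1000 = 2120 mg
Per cm^2 per 24h in mg: 2120 x 24 / (43 x 7) = 50880 / 301 = 169.04 mg/(cm^2*24h)


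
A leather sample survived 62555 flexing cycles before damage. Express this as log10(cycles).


4.80


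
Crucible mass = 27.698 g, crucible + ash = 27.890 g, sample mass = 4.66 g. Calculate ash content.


Ash mass = 27.890 - 27.698 = 0.192 g
Ash% = 0.192 / 4.66 x 100 = 4.12%


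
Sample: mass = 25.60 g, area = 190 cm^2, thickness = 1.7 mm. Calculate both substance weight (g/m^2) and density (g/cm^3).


Substance weight = 1347.4 g/m^2
Density = 0.793 g/cm^3

SW = 25.60 / 190 x 10000 = 1347.4 g/m^2
Volume = 190 x 1.7 / 10 = 32.30 cm^3
Density = 25.60 / 32.30 = 0.793 g/cm^3


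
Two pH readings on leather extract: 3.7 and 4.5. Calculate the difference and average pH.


Difference = 0.8
Average pH = 4.10

Difference = |3.7 - 4.5| = 0.8
Average = (3.7 + 4.5) / 2 = 4.10


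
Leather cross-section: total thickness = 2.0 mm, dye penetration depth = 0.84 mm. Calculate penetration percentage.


Penetration% = 0.84 / 2.0 x 100
Penetration = 42.0%


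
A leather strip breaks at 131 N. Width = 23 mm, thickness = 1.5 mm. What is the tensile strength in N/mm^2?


Cross-sectional area = 23 x 1.5 = 34.5 mm^2
Tensile strength = 131 / 34.5 = 3.80 N/mm^2


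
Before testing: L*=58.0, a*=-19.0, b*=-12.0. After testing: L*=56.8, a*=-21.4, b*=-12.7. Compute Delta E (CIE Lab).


dL = 56.8 - 58.0 = -1.2
da = -21.4 - (-19.0) = -2.4
db = -12.7 - (-12.0) = -0.7
dE = sqrt((-1.2)^2 + (-2.4)^2 + (-0.7)^2) = 2.77


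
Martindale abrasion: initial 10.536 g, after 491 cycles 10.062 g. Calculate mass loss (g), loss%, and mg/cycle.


Mass loss = 0.474 g
Loss = 4.50%
Rate = 0.965 mg/cycle


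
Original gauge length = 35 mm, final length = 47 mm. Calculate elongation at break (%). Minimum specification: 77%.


Extension = 47 - 35 = 12 mm
Elongation = 12 / 35 x 100 = 34.3%
Minimum required: 77%
Meets specification: No


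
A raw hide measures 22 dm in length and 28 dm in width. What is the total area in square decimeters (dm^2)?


Area = length x width
Area = 22 x 28 = 616 dm^2


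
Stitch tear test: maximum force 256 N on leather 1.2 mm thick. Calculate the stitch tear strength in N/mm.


Stitch tear strength = force / thickness
STS = 256 / 1.2 = 213.3 N/mm


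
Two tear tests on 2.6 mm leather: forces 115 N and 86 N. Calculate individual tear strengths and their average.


Tear 1 = 44.2 N/mm
Tear 2 = 33.1 N/mm
Average = 38.7 N/mm


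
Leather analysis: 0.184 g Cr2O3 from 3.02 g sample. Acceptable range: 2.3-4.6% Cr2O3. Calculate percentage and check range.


Cr2O3% = 0.184 / 3.02 x 100 = 6.09%
Acceptable range: 2.3 to 4.6%
Within range: No


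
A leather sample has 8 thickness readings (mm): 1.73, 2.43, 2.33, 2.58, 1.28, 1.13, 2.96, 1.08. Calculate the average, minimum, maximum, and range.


Average = 1.94 mm
Min = 1.08 mm
Max = 2.96 mm
Range = 1.88 mm

Sum = 15.52
Average = 15.52 / 8 = 1.94 mm
Minimum = 1.08 mm
Maximum = 2.96 mm
Range = 2.96 - 1.08 = 1.88 mm


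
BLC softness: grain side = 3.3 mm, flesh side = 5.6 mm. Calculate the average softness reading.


4.45 mm


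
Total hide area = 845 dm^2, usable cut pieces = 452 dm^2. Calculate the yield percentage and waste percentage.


Yield = 53.5%
Waste = 46.5%

Yield = 452 / 845 x 100 = 53.5%
Waste = 845 - 452 = 393 dm^2
Waste% = 100 - 53.5 = 46.5%


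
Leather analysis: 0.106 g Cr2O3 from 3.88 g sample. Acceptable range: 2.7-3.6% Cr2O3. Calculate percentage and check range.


Cr2O3% = 0.106 / 3.88 x 100 = 2.73%
Acceptable range: 2.7 to 3.6%
Within range: Yes


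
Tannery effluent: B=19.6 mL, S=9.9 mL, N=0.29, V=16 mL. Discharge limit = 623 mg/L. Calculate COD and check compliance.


COD = 1406.5 mg/L
Compliant: No


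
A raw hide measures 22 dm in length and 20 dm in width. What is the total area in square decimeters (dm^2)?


Area = length x width
Area = 22 x 20 = 440 dm^2
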